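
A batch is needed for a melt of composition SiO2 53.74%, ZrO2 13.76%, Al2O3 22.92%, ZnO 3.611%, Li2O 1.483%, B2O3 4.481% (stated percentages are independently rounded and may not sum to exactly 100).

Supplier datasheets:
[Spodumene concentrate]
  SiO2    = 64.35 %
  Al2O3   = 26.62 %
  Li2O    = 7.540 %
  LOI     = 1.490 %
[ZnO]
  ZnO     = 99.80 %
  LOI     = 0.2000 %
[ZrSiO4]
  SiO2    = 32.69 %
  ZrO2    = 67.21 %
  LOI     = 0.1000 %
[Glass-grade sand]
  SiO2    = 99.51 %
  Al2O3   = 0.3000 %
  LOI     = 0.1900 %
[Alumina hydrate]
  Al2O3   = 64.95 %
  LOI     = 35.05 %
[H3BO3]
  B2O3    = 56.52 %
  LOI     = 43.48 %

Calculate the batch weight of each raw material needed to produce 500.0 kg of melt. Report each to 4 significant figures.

Full precision is held at each step. Intermediates appear (rounded to 4 significant figures) when written out — exactly one rounding goes into each reported figure; derived quantities (yield, six oxide percentages, glass mass, ignition loss, the totals) are recomputed using the weight values per 500.0 kg of glass at full precision, exactly as printed in the problem or the answer.
Target masses of each oxide per 500.0 kg melt:
  SiO2: 53.74% × 500.0 = 268.7 kg
  ZrO2: 13.76% × 500.0 = 68.80 kg
  Al2O3: 22.92% × 500.0 = 114.6 kg
  ZnO: 3.611% × 500.0 = 18.06 kg
  Li2O: 1.483% × 500.0 = 7.415 kg
  B2O3: 4.481% × 500.0 = 22.40 kg
Balance tally, oxide-wise, applying the batch weights above, under the basis named above (every target is met by its sum exact up to rounding of places):
  SiO2: 98.34·0.6435 + 102.4·0.3269 + 172.8·0.9951 = 268.7 kg (target 268.7 kg)
  ZrO2: 102.4·0.6721 = 68.82 kg (target 68.80 kg)
  Al2O3: 98.34·0.2662 + 172.8·0.003000 + 135.3·0.6495 = 114.6 kg (target 114.6 kg)
  ZnO: 18.09·0.9980 = 18.05 kg (target 18.06 kg)
  Li2O: 98.34·0.07540 = 7.415 kg (target 7.415 kg)
  B2O3: 39.64·0.5652 = 22.40 kg (target 22.40 kg)
Glass-mass closure: whole batch net of LOI = 500.0 kg (summing oxide targets gives 500.0 kg; stated basis 500.0 kg — differing by rounding only).
Whole-batch sum: Σ batch = 566.6 kg; the LOI term Σ batch·LOI equals 66.59 kg; yield, glass over the total, = 88.25%.

Batch per 500.0 kg melt:
  Spodumene concentrate: 98.34 kg
  ZnO: 18.09 kg
  ZrSiO4: 102.4 kg
  Glass-grade sand: 172.8 kg
  Alumina hydrate: 135.3 kg
  H3BO3: 39.64 kg
Total batch = 566.6 kg; LOI loss = 66.59 kg; yield = 88.25%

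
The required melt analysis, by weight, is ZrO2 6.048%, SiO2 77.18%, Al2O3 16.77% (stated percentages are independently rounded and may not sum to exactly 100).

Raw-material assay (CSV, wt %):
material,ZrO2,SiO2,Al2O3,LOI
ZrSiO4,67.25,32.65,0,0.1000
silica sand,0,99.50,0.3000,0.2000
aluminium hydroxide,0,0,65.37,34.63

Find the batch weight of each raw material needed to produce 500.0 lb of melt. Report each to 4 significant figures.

Batch per 500.0 lb melt:
  ZrSiO4: 44.97 lb
  silica sand: 373.1 lb
  aluminium hydroxide: 126.6 lb
Total batch = 544.7 lb; LOI loss = 44.63 lb; yield = 91.81%

Intermediates are shown rounded to four significant figures on the page. All arithmetic keeps exact precision in every operation. Each reported number carries a single rounding; the derived quantities are carried from the weighed amounts per 500.0 lb of glass at exact precision (the three compositions, glass mass, the yield, LOI, totals) as written in problem or answer.
Target masses of each oxide per 500.0 lb melt:
  ZrO2: 6.048% × 500.0 = 30.24 lb
  SiO2: 77.18% × 500.0 = 385.9 lb
  Al2O3: 16.77% × 500.0 = 83.85 lb
Per-oxide balance check on the weights just shown, against the basis in use (summed amounts equal target values up to rounding of the answer):
  ZrO2: 44.97·0.6725 = 30.24 lb (target 30.24 lb)
  SiO2: 44.97·0.3265 + 373.1·0.9950 = 385.9 lb (target 385.9 lb)
  Al2O3: 373.1·0.003000 + 126.6·0.6537 = 83.88 lb (target 83.85 lb)
Glass-mass sanity pass: batch Σ − ignition loss = 500.0 lb (per-oxide target masses sum to 500.0 lb; against the stated basis, 500.0 lb — deltas are rounding alone).
Total batch = Σ batch = 544.7 lb; Σ batch·LOI gives LOI loss = 44.63 lb; yield = glass ÷ total batch = 91.81%.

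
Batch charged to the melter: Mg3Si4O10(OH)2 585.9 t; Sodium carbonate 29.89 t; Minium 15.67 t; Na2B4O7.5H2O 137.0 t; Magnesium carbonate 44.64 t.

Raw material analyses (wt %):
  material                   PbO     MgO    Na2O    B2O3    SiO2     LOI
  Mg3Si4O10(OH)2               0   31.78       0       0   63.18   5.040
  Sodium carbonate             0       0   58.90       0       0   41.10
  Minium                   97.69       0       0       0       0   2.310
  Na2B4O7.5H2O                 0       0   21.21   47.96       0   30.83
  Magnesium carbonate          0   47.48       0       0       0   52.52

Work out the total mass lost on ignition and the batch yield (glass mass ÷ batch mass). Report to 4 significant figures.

Each numeric step carries full precision all the way through — in-progress results appear, rounded to four significant digits, in the printout. Every reported number is rounded just once. Derived quantities, which include net glass mass, the yield, five oxide percentages, ignition loss, totals, are rebuilt in full precision, precisely as stated by either problem or answer, starting from the weights for 705.2 t of glass.
Material-by-material LOI:
  Mg3Si4O10(OH)2: 585.9 × 0.05040 = 29.53 t
  Sodium carbonate: 29.89 × 0.4110 = 12.28 t
  Minium: 15.67 × 0.02310 = 0.3620 t
  Na2B4O7.5H2O: 137.0 × 0.3083 = 42.24 t
  Magnesium carbonate: 44.64 × 0.5252 = 23.44 t
Total LOI = 107.9 t
Glass = batch − LOI = 813.1 − 107.9 = 705.2 t

LOI loss = 107.9 t; glass = 705.2 t; yield = 86.73%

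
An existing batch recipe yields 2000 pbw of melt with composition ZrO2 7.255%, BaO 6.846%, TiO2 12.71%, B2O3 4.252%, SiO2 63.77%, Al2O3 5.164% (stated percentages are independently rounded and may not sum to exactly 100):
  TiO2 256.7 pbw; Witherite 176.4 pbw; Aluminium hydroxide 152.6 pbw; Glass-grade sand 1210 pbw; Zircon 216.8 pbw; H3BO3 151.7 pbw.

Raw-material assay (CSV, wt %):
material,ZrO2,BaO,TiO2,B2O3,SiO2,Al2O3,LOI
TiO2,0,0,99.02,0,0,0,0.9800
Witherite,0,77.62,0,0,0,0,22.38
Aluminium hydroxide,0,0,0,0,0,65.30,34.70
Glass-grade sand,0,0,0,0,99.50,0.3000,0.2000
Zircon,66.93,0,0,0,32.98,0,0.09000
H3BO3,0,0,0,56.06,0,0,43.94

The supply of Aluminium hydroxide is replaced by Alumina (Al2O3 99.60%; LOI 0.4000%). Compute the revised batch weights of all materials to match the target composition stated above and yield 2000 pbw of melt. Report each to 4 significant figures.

Full precision is maintained throughout; in-progress results are displayed rounded to four significant digits alongside each step; each reported number is rounded a single time — the derived quantities, which include ignition loss, net glass mass, totals, the six compositions, the yield, are rebuilt in full float precision, as quoted within the question or the answer, starting from the weights on 2000 pbw of glass.
Per-oxide target masses for 2000 pbw melt:
  ZrO2: 7.255% × 2000 = 145.1 pbw
  BaO: 6.846% × 2000 = 136.9 pbw
  TiO2: 12.71% × 2000 = 254.2 pbw
  B2O3: 4.252% × 2000 = 85.04 pbw
  SiO2: 63.77% × 2000 = 1275 pbw
  Al2O3: 5.164% × 2000 = 103.3 pbw
Mass-balance tally per oxide applying the batch weights above, per the basis as stated (oxide sums agree with the targets net of answer rounding effects):
  ZrO2: 216.8·0.6693 = 145.1 pbw (target 145.1 pbw)
  BaO: 176.4·0.7762 = 136.9 pbw (target 136.9 pbw)
  TiO2: 256.7·0.9902 = 254.2 pbw (target 254.2 pbw)
  B2O3: 151.7·0.5606 = 85.04 pbw (target 85.04 pbw)
  SiO2: 1210·0.9950 + 216.8·0.3298 = 1275 pbw (target 1275 pbw)
  Al2O3: 100.1·0.9960 + 1210·0.003000 = 103.3 pbw (target 103.3 pbw)
Auditing the glass mass value: total charge less LOI = 2000 pbw (the Σ of target masses is 2000 pbw; versus the stated basis of 2000 pbw — any gap is answer rounding).
Adding the batch up: Σ batch = 2112 pbw; LOI removed, Σ of batch·LOI: 111.7 pbw; as yield: glass ÷ batch → 94.71%.

Revised batch per 2000 pbw melt:
  TiO2: 256.7 pbw
  Witherite: 176.4 pbw
  Alumina: 100.1 pbw
  Glass-grade sand: 1210 pbw
  Zircon: 216.8 pbw
  H3BO3: 151.7 pbw
Total batch = 2112 pbw; LOI loss = 111.7 pbw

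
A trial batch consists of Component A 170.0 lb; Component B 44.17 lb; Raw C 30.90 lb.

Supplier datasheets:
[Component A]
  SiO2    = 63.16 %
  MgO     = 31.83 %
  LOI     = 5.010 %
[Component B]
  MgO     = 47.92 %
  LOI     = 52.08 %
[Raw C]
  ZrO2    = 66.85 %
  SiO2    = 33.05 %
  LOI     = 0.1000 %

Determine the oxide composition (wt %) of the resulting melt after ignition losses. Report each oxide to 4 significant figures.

The intermediate values are shown rounded off to 4 significant figures as written; the working math keeps full float precision in every operation — exactly one rounding is applied to every reported value — derived quantities, which include the three compositions, net glass mass, totals, the yield, LOI, are recomputed in full float precision, as set out in the problem or the answer, from the batch weights on 213.5 lb of glass.
Mass of each oxide from the mix:
  ZrO2: 30.90·0.6685 = 20.66 lb
  SiO2: 170.0·0.6316 + 30.90·0.3305 = 117.6 lb
  MgO: 170.0·0.3183 + 44.17·0.4792 = 75.28 lb
LOI: 170.0·0.05010 + 44.17·0.5208 + 30.90·0.001000 = 31.55 lb
Resulting glass, batch − LOI: 245.1 − 31.55 = 213.5 lb (consistent with Σ oxide mass)
wt % = 100 × oxide mass / glass mass

Glass mass = 213.5 lb (batch 245.1 − LOI 31.55).
Composition: ZrO2 9.674%, SiO2 55.07%, MgO 35.26%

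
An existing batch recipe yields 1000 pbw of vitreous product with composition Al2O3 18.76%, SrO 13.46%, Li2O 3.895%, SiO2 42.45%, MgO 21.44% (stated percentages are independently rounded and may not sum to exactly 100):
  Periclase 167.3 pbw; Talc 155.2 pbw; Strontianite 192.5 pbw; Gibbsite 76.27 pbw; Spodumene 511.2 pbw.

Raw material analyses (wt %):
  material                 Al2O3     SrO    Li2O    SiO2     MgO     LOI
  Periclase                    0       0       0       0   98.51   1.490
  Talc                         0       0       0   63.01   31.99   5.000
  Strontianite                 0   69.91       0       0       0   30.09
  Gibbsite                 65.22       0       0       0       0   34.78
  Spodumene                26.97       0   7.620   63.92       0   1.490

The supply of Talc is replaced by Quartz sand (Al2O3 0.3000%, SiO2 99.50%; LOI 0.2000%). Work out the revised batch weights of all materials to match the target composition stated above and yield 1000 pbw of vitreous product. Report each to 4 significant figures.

In-progress results are shown, with 4-significant-figure rounding, on the page. The whole derivation maintains full float precision throughout. Every reported result is rounded only once; derived quantities (ignition loss, the totals, five oxide percentages, yield, glass mass) are rebuilt in exact precision starting from the weights at 1000 pbw of glass as quoted within the problem or the answer.
Target oxide masses per 1000 pbw vitreous product:
  Al2O3: 18.76% × 1000 = 187.6 pbw
  SrO: 13.46% × 1000 = 134.6 pbw
  Li2O: 3.895% × 1000 = 38.95 pbw
  SiO2: 42.45% × 1000 = 424.5 pbw
  MgO: 21.44% × 1000 = 214.4 pbw
Mass-balance tally per oxide per the reported batch figures, on the stated basis (summed amounts equal target values net of answer rounding effects):
  Al2O3: 98.26·0.003000 + 75.82·0.6522 + 511.2·0.2697 = 187.6 pbw (target 187.6 pbw)
  SrO: 192.5·0.6991 = 134.6 pbw (target 134.6 pbw)
  Li2O: 511.2·0.07620 = 38.95 pbw (target 38.95 pbw)
  SiO2: 98.26·0.9950 + 511.2·0.6392 = 424.5 pbw (target 424.5 pbw)
  MgO: 217.6·0.9851 = 214.4 pbw (target 214.4 pbw)
Mass balance on the glass: total batch − LOI = 1000 pbw (per-oxide target masses sum to 1000 pbw; versus the stated basis of 1000 pbw — rounding explains the deltas).
Summing the batch: Σ batch = 1095 pbw; loss to ignition Σ batch·LOI = 95.35 pbw; glass ÷ batch gives a yield of 91.30%.

Revised batch per 1000 pbw vitreous product:
  Periclase: 217.6 pbw
  Quartz sand: 98.26 pbw
  Strontianite: 192.5 pbw
  Gibbsite: 75.82 pbw
  Spodumene: 511.2 pbw
Total batch = 1095 pbw; LOI loss = 95.35 pbw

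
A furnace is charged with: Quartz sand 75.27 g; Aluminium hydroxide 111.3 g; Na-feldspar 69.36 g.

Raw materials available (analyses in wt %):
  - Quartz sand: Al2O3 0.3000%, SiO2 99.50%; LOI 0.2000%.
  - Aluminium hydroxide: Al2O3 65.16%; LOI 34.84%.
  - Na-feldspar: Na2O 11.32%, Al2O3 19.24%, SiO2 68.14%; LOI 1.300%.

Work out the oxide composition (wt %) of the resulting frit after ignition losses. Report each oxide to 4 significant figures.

Glass mass = 216.1 g (batch 255.9 − LOI 39.83).
Composition: Na2O 3.633%, Al2O3 39.84%, SiO2 56.53%

All internal work keeps full precision through every step — intermediates are printed rounded to 4 significant figures as written. Every reported value is rounded exactly once — derived quantities, including totals, ignition loss, glass mass, the yield, three oxide percentages, are rebuilt using the weight values at 216.1 g of glass at full precision, exactly as shown in the problem or answer text.
Per-oxide mass from batch:
  Na2O: 69.36·0.1132 = 7.852 g
  Al2O3: 75.27·0.003000 + 111.3·0.6516 + 69.36·0.1924 = 86.09 g
  SiO2: 75.27·0.9950 + 69.36·0.6814 = 122.2 g
LOI: 75.27·0.002000 + 111.3·0.3484 + 69.36·0.01300 = 39.83 g
The glass mass, total less LOI, = 255.9 − 39.83 = 216.1 g (= the summed oxide contributions)
each wt % is 100 × oxide ÷ glass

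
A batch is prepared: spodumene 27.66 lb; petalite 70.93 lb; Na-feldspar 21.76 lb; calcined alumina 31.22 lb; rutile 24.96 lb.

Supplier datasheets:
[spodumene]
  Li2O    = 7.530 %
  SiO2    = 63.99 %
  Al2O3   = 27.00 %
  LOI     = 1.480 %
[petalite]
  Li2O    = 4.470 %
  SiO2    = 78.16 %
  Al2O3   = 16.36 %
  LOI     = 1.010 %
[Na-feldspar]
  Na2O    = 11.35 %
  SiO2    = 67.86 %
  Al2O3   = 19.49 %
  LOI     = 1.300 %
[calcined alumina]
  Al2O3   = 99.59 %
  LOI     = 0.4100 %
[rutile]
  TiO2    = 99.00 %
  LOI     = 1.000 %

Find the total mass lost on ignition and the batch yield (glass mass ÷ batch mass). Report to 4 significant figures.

LOI loss = 1.786 lb; glass = 174.7 lb; yield = 98.99%

Full float precision is maintained at all times — intermediates appear rounded to four significant digits in the printout; a single rounding completes every reported figure; derived quantities are recomputed using the weight values for 174.7 lb of glass at full precision (the totals, the five compositions, ignition loss, the yield, glass mass), exactly as printed in the problem or the answer.
Ignition loss by material:
  spodumene: 27.66 × 0.01480 = 0.4094 lb
  petalite: 70.93 × 0.01010 = 0.7164 lb
  Na-feldspar: 21.76 × 0.01300 = 0.2829 lb
  calcined alumina: 31.22 × 0.004100 = 0.1280 lb
  rutile: 24.96 × 0.01000 = 0.2496 lb
Total LOI = 1.786 lb
Glass = batch − LOI = 176.5 − 1.786 = 174.7 lb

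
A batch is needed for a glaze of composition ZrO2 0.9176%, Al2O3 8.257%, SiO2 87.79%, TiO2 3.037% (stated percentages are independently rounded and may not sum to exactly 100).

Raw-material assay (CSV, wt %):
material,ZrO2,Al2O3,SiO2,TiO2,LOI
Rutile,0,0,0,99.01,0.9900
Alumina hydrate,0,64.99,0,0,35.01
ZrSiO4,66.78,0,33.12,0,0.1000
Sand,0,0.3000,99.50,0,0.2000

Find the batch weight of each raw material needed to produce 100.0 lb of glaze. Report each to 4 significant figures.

Batch per 100.0 lb glaze:
  Rutile: 3.067 lb
  Alumina hydrate: 12.30 lb
  ZrSiO4: 1.374 lb
  Sand: 87.77 lb
Total batch = 104.5 lb; LOI loss = 4.514 lb; yield = 95.68%

Mid-chain values are shown rounded to four significant figures as written. Every computation maintains full precision in all steps. Each reported figure is rounded exactly once; the derived quantities are computed from the batch weights on 100.0 lb of glass at full float precision (the four compositions, net glass mass, LOI, totals, yield) as set out in question or answer.
Target masses of each oxide per 100.0 lb glaze:
  ZrO2: 0.9176% × 100.0 = 0.9176 lb
  Al2O3: 8.257% × 100.0 = 8.257 lb
  SiO2: 87.79% × 100.0 = 87.79 lb
  TiO2: 3.037% × 100.0 = 3.037 lb
Checking each oxide sum on the weights just shown, per the basis as stated (summed amounts equal target values inside rounding margins):
  ZrO2: 1.374·0.6678 = 0.9176 lb (target 0.9176 lb)
  Al2O3: 12.30·0.6499 + 87.77·0.003000 = 8.257 lb (target 8.257 lb)
  SiO2: 1.374·0.3312 + 87.77·0.9950 = 87.79 lb (target 87.79 lb)
  TiO2: 3.067·0.9901 = 3.037 lb (target 3.037 lb)
Mass balance on the glass: total charge less LOI = 100.0 lb (oxide target masses add up to 100.0 lb; stated basis 100.0 lb — any gap is answer rounding).
Adding the batch up: Σ batch = 104.5 lb; LOI loss = Σ batch·LOI = 4.514 lb; yield, glass over the total, = 95.68%.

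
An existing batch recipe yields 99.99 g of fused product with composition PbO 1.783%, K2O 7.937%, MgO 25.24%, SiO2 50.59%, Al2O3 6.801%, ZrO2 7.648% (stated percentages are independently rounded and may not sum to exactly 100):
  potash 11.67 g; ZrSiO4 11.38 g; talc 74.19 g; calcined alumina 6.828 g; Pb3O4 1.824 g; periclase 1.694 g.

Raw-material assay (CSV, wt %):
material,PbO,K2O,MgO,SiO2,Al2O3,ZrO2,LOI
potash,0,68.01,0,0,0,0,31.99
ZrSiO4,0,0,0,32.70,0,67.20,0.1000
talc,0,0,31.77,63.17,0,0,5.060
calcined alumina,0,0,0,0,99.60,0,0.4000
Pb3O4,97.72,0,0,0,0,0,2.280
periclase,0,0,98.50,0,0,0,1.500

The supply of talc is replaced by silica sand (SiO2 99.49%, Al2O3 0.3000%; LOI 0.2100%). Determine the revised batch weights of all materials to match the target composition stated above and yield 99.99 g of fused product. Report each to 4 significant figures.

All arithmetic runs at full precision end to end; mid-chain values are printed (rounded to four significant figures) within the worked lines. Each reported value is rounded exactly once — all derived quantities are recomputed in full precision (totals, the yield, LOI, glass mass, the six compositions) starting from the weights for 99.99 g of glass, precisely as stated by question or answer.
Target oxide masses per 99.99 g fused product:
  PbO: 1.783% × 99.99 = 1.783 g
  K2O: 7.937% × 99.99 = 7.936 g
  MgO: 25.24% × 99.99 = 25.24 g
  SiO2: 50.59% × 99.99 = 50.58 g
  Al2O3: 6.801% × 99.99 = 6.800 g
  ZrO2: 7.648% × 99.99 = 7.647 g
Checking each oxide sum on the weights just shown, under the basis named above (sum by sum, the targets are met modulo rounding of the values):
  PbO: 1.824·0.9772 = 1.782 g (target 1.783 g)
  K2O: 11.67·0.6801 = 7.937 g (target 7.936 g)
  MgO: 25.62·0.9850 = 25.24 g (target 25.24 g)
  SiO2: 11.38·0.3270 + 47.10·0.9949 = 50.58 g (target 50.58 g)
  Al2O3: 47.10·0.003000 + 6.686·0.9960 = 6.801 g (target 6.800 g)
  ZrO2: 11.38·0.6720 = 7.647 g (target 7.647 g)
Glass-mass closure: net batch after ignition = 99.98 g (per-oxide target masses sum to 99.99 g; against the stated basis, 99.99 g — gaps are rounding artifacts).
Total batch = Σ batch = 104.3 g; LOI loss = Σ batch·LOI = 4.296 g; as yield: glass ÷ batch → 95.88%.

Revised batch per 99.99 g fused product:
  potash: 11.67 g
  ZrSiO4: 11.38 g
  silica sand: 47.10 g
  calcined alumina: 6.686 g
  Pb3O4: 1.824 g
  periclase: 25.62 g
Total batch = 104.3 g; LOI loss = 4.296 g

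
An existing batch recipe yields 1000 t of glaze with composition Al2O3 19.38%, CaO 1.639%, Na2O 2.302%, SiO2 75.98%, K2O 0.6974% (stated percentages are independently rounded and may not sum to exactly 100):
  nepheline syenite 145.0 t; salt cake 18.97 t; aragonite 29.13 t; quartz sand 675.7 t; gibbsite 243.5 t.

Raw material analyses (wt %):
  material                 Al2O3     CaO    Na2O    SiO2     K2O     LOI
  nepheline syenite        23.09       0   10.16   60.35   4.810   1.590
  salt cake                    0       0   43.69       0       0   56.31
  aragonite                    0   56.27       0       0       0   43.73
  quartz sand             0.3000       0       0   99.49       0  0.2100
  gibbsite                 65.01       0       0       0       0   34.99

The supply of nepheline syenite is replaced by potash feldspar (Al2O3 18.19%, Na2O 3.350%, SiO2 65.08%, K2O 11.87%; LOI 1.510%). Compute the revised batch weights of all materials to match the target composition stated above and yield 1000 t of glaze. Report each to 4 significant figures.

Revised batch per 1000 t glaze:
  potash feldspar: 58.75 t
  salt cake: 48.18 t
  aragonite: 29.13 t
  quartz sand: 725.3 t
  gibbsite: 278.3 t
Total batch = 1140 t; LOI loss = 139.7 t

In-progress results are shown rounded to four significant digits on the page — the working math maintains full float precision in all steps — every reported figure carries a single rounding; derived quantities (yield, five oxide percentages, the totals, LOI, glass mass) are recomputed using the weight values at 1000 t of glass in full float precision, exactly as printed in either problem or answer.
Oxide mass targets, per 1000 t glaze:
  Al2O3: 19.38% × 1000 = 193.8 t
  CaO: 1.639% × 1000 = 16.39 t
  Na2O: 2.302% × 1000 = 23.02 t
  SiO2: 75.98% × 1000 = 759.8 t
  K2O: 0.6974% × 1000 = 6.974 t
A balance pass over the oxides, given the weights on record, at the basis given (delivered sums recover each target once rounding is allowed for):
  Al2O3: 58.75·0.1819 + 725.3·0.003000 + 278.3·0.6501 = 193.8 t (target 193.8 t)
  CaO: 29.13·0.5627 = 16.39 t (target 16.39 t)
  Na2O: 58.75·0.03350 + 48.18·0.4369 = 23.02 t (target 23.02 t)
  SiO2: 58.75·0.6508 + 725.3·0.9949 = 759.8 t (target 759.8 t)
  K2O: 58.75·0.1187 = 6.974 t (target 6.974 t)
Glass-mass bookkeeping: batch total minus LOI = 1000 t (targets for the oxides total 1000 t; the stated basis being 1000 t — deltas are rounding alone).
Summing the batch: Σ batch = 1140 t; the LOI term Σ batch·LOI equals 139.7 t; yield: glass divided by total = 87.75%.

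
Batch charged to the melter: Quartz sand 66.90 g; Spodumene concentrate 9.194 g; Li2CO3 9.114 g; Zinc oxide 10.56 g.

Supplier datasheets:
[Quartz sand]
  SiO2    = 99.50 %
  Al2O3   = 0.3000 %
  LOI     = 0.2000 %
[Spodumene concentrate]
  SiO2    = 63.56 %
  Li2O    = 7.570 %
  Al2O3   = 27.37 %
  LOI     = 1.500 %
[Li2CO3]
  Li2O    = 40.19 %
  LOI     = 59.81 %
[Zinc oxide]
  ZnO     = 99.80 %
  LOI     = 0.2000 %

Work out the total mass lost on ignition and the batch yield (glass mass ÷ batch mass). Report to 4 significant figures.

LOI loss = 5.744 g; glass = 90.02 g; yield = 94.00%

All internal work holds full precision at each step; intermediates are printed, with 4-significant-figure rounding, when written out; each reported number is rounded exactly once — all derived quantities (LOI, the yield, glass mass, four oxide percentages, totals) are rebuilt starting from the weights on 90.02 g of glass at exact precision as written in either problem or answer.
Ignition loss by material:
  Quartz sand: 66.90 × 0.002000 = 0.1338 g
  Spodumene concentrate: 9.194 × 0.01500 = 0.1379 g
  Li2CO3: 9.114 × 0.5981 = 5.451 g
  Zinc oxide: 10.56 × 0.002000 = 0.02112 g
Total LOI = 5.744 g
Glass = batch − LOI = 95.77 − 5.744 = 90.02 g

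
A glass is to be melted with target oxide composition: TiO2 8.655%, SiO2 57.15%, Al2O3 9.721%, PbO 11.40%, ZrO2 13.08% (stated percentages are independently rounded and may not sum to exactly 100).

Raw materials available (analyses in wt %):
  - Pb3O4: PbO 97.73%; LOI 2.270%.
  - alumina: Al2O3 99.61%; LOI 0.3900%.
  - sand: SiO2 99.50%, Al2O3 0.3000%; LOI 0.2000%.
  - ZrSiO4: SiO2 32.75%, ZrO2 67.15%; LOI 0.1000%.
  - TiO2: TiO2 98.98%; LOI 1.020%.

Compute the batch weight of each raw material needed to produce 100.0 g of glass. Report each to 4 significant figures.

Each numeric step runs at full precision in every operation. In-progress results are printed rounded to four significant figures in the working — a single rounding completes every reported figure — the derived quantities, which include totals, yield, net glass mass, the five compositions, ignition loss, are rebuilt at full float precision, as quoted within the problem or the answer, using the weight values at 100.0 g of glass.
Target masses of each oxide per 100.0 g glass:
  TiO2: 8.655% × 100.0 = 8.655 g
  SiO2: 57.15% × 100.0 = 57.15 g
  Al2O3: 9.721% × 100.0 = 9.721 g
  PbO: 11.40% × 100.0 = 11.40 g
  ZrO2: 13.08% × 100.0 = 13.08 g
Sums-versus-targets review working from each reported weight, against the basis in use (oxide sums agree with the targets exact up to rounding of places):
  TiO2: 8.744·0.9898 = 8.655 g (target 8.655 g)
  SiO2: 51.03·0.9950 + 19.48·0.3275 = 57.15 g (target 57.15 g)
  Al2O3: 9.605·0.9961 + 51.03·0.003000 = 9.721 g (target 9.721 g)
  PbO: 11.66·0.9773 = 11.40 g (target 11.40 g)
  ZrO2: 19.48·0.6715 = 13.08 g (target 13.08 g)
Consistency of the glass mass: Σ batch − LOI loss = 100.0 g (the targets, summed, come to 100.0 g; with the basis standing at 100.0 g — gaps are rounding artifacts).
Total batch = Σ batch = 100.5 g; LOI removed, Σ of batch·LOI: 0.5129 g; yield, glass over the total, = 99.49%.

Batch per 100.0 g glass:
  Pb3O4: 11.66 g
  alumina: 9.605 g
  sand: 51.03 g
  ZrSiO4: 19.48 g
  TiO2: 8.744 g
Total batch = 100.5 g; LOI loss = 0.5129 g; yield = 99.49%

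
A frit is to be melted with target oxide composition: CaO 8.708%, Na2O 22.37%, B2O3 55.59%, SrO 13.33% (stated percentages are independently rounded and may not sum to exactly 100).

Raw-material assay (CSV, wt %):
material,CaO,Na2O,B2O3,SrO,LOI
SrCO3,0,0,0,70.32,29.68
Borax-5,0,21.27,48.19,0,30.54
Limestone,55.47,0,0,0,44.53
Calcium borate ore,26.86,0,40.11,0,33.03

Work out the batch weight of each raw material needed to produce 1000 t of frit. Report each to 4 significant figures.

Rounding to 4 significant digits governs each mid-chain value as shown — the whole derivation maintains full float precision through the solve — every reported figure carries a single rounding — all derived quantities, including the yield, the totals, ignition loss, glass mass, four oxide percentages, are re-derived using the weight values for 1000 t of glass in exact precision, precisely as stated by problem or answer.
Target masses of each oxide per 1000 t frit:
  CaO: 8.708% × 1000 = 87.08 t
  Na2O: 22.37% × 1000 = 223.7 t
  B2O3: 55.59% × 1000 = 555.9 t
  SrO: 13.33% × 1000 = 133.3 t
Balance tally, oxide-wise, per the reported batch figures, at the basis given (target by target, the sums agree net of answer rounding effects):
  CaO: 97.74·0.5547 + 122.4·0.2686 = 87.09 t (target 87.08 t)
  Na2O: 1052·0.2127 = 223.8 t (target 223.7 t)
  B2O3: 1052·0.4819 + 122.4·0.4011 = 556.1 t (target 555.9 t)
  SrO: 189.6·0.7032 = 133.3 t (target 133.3 t)
Glass-mass closure: the batch minus its LOI: 1000 t (per-oxide target masses sum to 1000 t; versus the stated basis of 1000 t — rounding explains the deltas).
Batch grand total — Σ batch = 1462 t; LOI removed, Σ of batch·LOI: 461.5 t; glass ÷ batch gives a yield of 68.43%.

Batch per 1000 t frit:
  SrCO3: 189.6 t
  Borax-5: 1052 t
  Limestone: 97.74 t
  Calcium borate ore: 122.4 t
Total batch = 1462 t; LOI loss = 461.5 t; yield = 68.43%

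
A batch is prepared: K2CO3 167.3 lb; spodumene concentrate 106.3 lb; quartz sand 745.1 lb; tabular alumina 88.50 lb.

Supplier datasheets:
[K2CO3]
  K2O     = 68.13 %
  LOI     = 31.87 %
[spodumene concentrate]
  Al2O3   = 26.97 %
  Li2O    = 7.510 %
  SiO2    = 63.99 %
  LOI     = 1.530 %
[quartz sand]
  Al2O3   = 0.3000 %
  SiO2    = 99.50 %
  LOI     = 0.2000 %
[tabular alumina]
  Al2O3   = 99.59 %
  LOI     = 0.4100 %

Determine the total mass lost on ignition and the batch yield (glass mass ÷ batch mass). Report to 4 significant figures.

LOI loss = 56.80 lb; glass = 1050 lb; yield = 94.87%

All internal work runs at full float precision end to end — the intermediate values appear rounded to 4 significant figures alongside each step — each reported figure takes exactly one rounding. Derived quantities (four oxide percentages, the totals, glass mass, the yield, LOI) are carried from the weighed amounts at 1050 lb of glass in exact precision as written in the problem or answer text.
Per-material ignition loss:
  K2CO3: 167.3 × 0.3187 = 53.32 lb
  spodumene concentrate: 106.3 × 0.01530 = 1.626 lb
  quartz sand: 745.1 × 0.002000 = 1.490 lb
  tabular alumina: 88.50 × 0.004100 = 0.3629 lb
Total LOI = 56.80 lb
Glass = batch − LOI = 1107 − 56.80 = 1050 lb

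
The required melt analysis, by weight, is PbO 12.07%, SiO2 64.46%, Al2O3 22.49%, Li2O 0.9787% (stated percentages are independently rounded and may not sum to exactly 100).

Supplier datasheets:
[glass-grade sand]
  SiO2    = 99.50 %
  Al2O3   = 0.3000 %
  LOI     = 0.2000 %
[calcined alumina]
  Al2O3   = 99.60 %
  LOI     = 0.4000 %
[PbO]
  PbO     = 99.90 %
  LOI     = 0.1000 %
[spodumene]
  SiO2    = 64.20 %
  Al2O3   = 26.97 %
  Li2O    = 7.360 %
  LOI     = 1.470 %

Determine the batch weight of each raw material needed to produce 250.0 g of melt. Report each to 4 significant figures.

Working values are displayed rounded to 4 significant figures alongside each step; every computation keeps full precision all the way through; each reported figure undergoes a single rounding — the derived quantities (glass mass, the yield, totals, four oxide percentages, LOI) are carried from the batch weights at 250.0 g of glass at full float precision as set out in problem or answer.
Target masses of each oxide per 250.0 g melt:
  PbO: 12.07% × 250.0 = 30.18 g
  SiO2: 64.46% × 250.0 = 161.1 g
  Al2O3: 22.49% × 250.0 = 56.22 g
  Li2O: 0.9787% × 250.0 = 2.447 g
A balance pass over the oxides, on the weights just shown, for the quoted basis mass (target by target, the sums agree within answer rounding):
  PbO: 30.21·0.9990 = 30.18 g (target 30.18 g)
  SiO2: 140.5·0.9950 + 33.24·0.6420 = 161.1 g (target 161.1 g)
  Al2O3: 140.5·0.003000 + 47.03·0.9960 + 33.24·0.2697 = 56.23 g (target 56.22 g)
  Li2O: 33.24·0.07360 = 2.446 g (target 2.447 g)
The glass-mass cross-check: batch Σ − ignition loss = 250.0 g (per-oxide target masses sum to 250.0 g; against the stated basis, 250.0 g — gaps are rounding artifacts).
Summing the batch: Σ batch = 251.0 g; LOI loss = Σ batch·LOI = 0.9880 g; yield, glass over the total, = 99.61%.

Batch per 250.0 g melt:
  glass-grade sand: 140.5 g
  calcined alumina: 47.03 g
  PbO: 30.21 g
  spodumene: 33.24 g
Total batch = 251.0 g; LOI loss = 0.9880 g; yield = 99.61%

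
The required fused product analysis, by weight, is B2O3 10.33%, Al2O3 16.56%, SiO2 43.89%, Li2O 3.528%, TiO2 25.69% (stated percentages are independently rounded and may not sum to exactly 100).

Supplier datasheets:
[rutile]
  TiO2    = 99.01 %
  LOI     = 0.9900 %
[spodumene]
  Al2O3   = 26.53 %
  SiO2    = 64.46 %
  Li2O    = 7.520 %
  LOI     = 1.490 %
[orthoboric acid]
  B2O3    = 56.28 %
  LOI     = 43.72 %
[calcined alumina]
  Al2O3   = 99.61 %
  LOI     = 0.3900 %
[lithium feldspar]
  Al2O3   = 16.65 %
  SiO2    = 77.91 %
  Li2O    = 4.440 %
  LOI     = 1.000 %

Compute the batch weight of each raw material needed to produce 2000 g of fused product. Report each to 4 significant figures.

Values along the way are printed, rounded to 4 significant figures, within the worked lines; every computation maintains full precision at each step — every reported figure takes exactly one rounding. Derived quantities (glass mass, the totals, LOI, the yield, the five compositions) are carried at full float precision from the weighed amounts per 2000 g of glass, as set out in the problem or answer text.
Per-oxide target masses for 2000 g fused product:
  B2O3: 10.33% × 2000 = 206.6 g
  Al2O3: 16.56% × 2000 = 331.2 g
  SiO2: 43.89% × 2000 = 877.8 g
  Li2O: 3.528% × 2000 = 70.56 g
  TiO2: 25.69% × 2000 = 513.8 g
A balance pass over the oxides, working from each reported weight, for the quoted basis mass (target by target, the sums agree given rounding of the digits):
  B2O3: 367.1·0.5628 = 206.6 g (target 206.6 g)
  Al2O3: 533.9·0.2653 + 75.81·0.9961 + 685.0·0.1665 = 331.2 g (target 331.2 g)
  SiO2: 533.9·0.6446 + 685.0·0.7791 = 877.8 g (target 877.8 g)
  Li2O: 533.9·0.07520 + 685.0·0.04440 = 70.56 g (target 70.56 g)
  TiO2: 518.9·0.9901 = 513.8 g (target 513.8 g)
Glass-mass closure: total charge less LOI = 2000 g (per-oxide target masses sum to 2000 g; the stated basis being 2000 g — rounding explains the deltas).
Whole-batch sum: Σ batch = 2181 g; ignition loss, Σ(batch × LOI) = 180.7 g; the yield ratio, glass ÷ batch: 91.71%.

Batch per 2000 g fused product:
  rutile: 518.9 g
  spodumene: 533.9 g
  orthoboric acid: 367.1 g
  calcined alumina: 75.81 g
  lithium feldspar: 685.0 g
Total batch = 2181 g; LOI loss = 180.7 g; yield = 91.71%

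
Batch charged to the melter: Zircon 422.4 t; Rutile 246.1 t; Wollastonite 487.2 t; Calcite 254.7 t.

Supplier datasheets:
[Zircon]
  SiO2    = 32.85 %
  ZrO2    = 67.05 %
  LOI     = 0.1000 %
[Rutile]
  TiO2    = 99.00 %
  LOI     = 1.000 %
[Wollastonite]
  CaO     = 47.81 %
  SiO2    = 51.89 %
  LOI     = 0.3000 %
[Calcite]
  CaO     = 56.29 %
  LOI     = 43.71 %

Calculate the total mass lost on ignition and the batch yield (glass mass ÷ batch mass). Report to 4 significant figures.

In-progress results are shown, rounded to four significant digits, on the page — all internal work keeps full precision end to end; a single rounding completes every reported result — the derived quantities are re-derived from the weighed amounts for 1295 t of glass in exact precision (yield, four oxide percentages, LOI, net glass mass, the totals) exactly as shown in problem or answer.
Per-material ignition loss:
  Zircon: 422.4 × 0.001000 = 0.4224 t
  Rutile: 246.1 × 0.01000 = 2.461 t
  Wollastonite: 487.2 × 0.003000 = 1.462 t
  Calcite: 254.7 × 0.4371 = 111.3 t
Total LOI = 115.7 t
Glass = batch − LOI = 1410 − 115.7 = 1295 t

LOI loss = 115.7 t; glass = 1295 t; yield = 91.80%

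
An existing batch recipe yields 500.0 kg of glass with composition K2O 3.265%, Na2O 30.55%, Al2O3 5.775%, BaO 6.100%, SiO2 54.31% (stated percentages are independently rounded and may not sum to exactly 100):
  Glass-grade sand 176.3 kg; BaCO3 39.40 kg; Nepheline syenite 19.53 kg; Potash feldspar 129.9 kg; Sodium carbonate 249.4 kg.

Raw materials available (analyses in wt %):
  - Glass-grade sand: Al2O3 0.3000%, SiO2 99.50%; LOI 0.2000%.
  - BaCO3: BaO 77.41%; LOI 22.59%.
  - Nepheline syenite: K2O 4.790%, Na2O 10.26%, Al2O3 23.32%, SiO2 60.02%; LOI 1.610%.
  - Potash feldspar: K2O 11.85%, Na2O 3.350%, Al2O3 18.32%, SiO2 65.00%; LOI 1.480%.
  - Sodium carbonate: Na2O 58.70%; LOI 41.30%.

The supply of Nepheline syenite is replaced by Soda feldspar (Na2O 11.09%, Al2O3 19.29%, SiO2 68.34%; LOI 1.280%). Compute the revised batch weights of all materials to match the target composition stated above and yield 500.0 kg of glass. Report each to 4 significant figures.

Revised batch per 500.0 kg glass:
  Glass-grade sand: 171.8 kg
  BaCO3: 39.40 kg
  Soda feldspar: 16.18 kg
  Potash feldspar: 137.8 kg
  Sodium carbonate: 249.3 kg
Total batch = 614.5 kg; LOI loss = 114.5 kg

Full float precision is carried all the way through — values along the way are rounded off to 4 significant digits when quoted — exactly one rounding lands on every reported result — derived quantities, which include totals, five oxide percentages, yield, ignition loss, glass mass, are computed in exact precision, as given in problem or answer, starting from the weights on 500.0 kg of glass.
The oxide mass targets at 500.0 kg glass:
  K2O: 3.265% × 500.0 = 16.32 kg
  Na2O: 30.55% × 500.0 = 152.8 kg
  Al2O3: 5.775% × 500.0 = 28.88 kg
  BaO: 6.100% × 500.0 = 30.50 kg
  SiO2: 54.31% × 500.0 = 271.6 kg
Balance tally, oxide-wise, on the weights just shown, for the quoted basis mass (sum by sum, the targets are met net of answer rounding effects):
  K2O: 137.8·0.1185 = 16.33 kg (target 16.32 kg)
  Na2O: 16.18·0.1109 + 137.8·0.03350 + 249.3·0.5870 = 152.7 kg (target 152.8 kg)
  Al2O3: 171.8·0.003000 + 16.18·0.1929 + 137.8·0.1832 = 28.88 kg (target 28.88 kg)
  BaO: 39.40·0.7741 = 30.50 kg (target 30.50 kg)
  SiO2: 171.8·0.9950 + 16.18·0.6834 + 137.8·0.6500 = 271.6 kg (target 271.6 kg)
Glass-mass closure: batch total minus LOI = 500.0 kg (oxide target masses add up to 500.0 kg; basis as stated: 500.0 kg — deltas are rounding alone).
Adding the batch up: Σ batch = 614.5 kg; Σ batch·LOI gives LOI loss = 114.5 kg; yield, glass over the total, = 81.37%.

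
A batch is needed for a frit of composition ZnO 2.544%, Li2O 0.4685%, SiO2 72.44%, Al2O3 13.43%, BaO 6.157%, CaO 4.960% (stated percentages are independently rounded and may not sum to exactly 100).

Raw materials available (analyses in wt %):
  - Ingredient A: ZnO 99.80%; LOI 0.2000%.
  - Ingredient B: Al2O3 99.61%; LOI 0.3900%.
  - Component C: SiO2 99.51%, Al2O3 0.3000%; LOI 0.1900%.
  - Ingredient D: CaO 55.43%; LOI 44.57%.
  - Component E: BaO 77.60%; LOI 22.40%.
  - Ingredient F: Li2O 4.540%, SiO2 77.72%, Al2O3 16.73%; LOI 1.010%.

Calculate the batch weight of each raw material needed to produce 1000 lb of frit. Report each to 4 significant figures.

All arithmetic runs at full precision end to end; intermediates appear with 4-significant-figure rounding alongside each step; every reported value is rounded a single time — all derived quantities, which include totals, LOI, glass mass, yield, six oxide percentages, are re-derived at full float precision, as they appear in question or answer, from the batch weights per 1000 lb of glass.
Target oxide masses per 1000 lb frit:
  ZnO: 2.544% × 1000 = 25.44 lb
  Li2O: 0.4685% × 1000 = 4.685 lb
  SiO2: 72.44% × 1000 = 724.4 lb
  Al2O3: 13.43% × 1000 = 134.3 lb
  BaO: 6.157% × 1000 = 61.57 lb
  CaO: 4.960% × 1000 = 49.60 lb
Sums-versus-targets review with the batch weights as given, versus the basis set out (summed amounts equal target values given rounding of the digits):
  ZnO: 25.49·0.9980 = 25.44 lb (target 25.44 lb)
  Li2O: 103.2·0.04540 = 4.685 lb (target 4.685 lb)
  SiO2: 647.4·0.9951 + 103.2·0.7772 = 724.4 lb (target 724.4 lb)
  Al2O3: 115.5·0.9961 + 647.4·0.003000 + 103.2·0.1673 = 134.3 lb (target 134.3 lb)
  BaO: 79.34·0.7760 = 61.57 lb (target 61.57 lb)
  CaO: 89.48·0.5543 = 49.60 lb (target 49.60 lb)
Mass balance on the glass: Σ batch − LOI loss = 1000 lb (the targets, summed, come to 1000 lb; with the basis standing at 1000 lb — any gap is answer rounding).
Total batch = Σ batch = 1060 lb; Σ batch·LOI gives LOI loss = 60.43 lb; yield = glass ÷ total batch = 94.30%.

Batch per 1000 lb frit:
  Ingredient A: 25.49 lb
  Ingredient B: 115.5 lb
  Component C: 647.4 lb
  Ingredient D: 89.48 lb
  Component E: 79.34 lb
  Ingredient F: 103.2 lb
Total batch = 1060 lb; LOI loss = 60.43 lb; yield = 94.30%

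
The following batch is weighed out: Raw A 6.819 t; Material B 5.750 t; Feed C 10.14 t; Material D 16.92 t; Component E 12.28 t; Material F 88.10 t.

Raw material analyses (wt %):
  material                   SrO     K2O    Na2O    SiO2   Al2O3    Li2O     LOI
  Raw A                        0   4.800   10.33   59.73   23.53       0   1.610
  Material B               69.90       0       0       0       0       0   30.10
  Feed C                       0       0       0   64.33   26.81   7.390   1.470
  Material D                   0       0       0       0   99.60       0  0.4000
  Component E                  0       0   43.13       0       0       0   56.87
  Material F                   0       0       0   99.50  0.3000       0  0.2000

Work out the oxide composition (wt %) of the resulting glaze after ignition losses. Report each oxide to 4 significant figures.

Glass mass = 130.8 t (batch 140.0 − LOI 9.217).
Composition: SrO 3.073%, K2O 0.2503%, Na2O 4.588%, SiO2 75.12%, Al2O3 16.39%, Li2O 0.5729%

Each numeric step maintains full precision through the solve; values along the way are shown, rounded to four significant figures, within the worked lines — every reported figure is rounded once only. All derived quantities, including yield, glass mass, LOI, the six compositions, totals, are rebuilt from the weighed amounts per 130.8 t of glass at full float precision as written in either problem or answer.
Delivered oxide masses:
  SrO: 5.750·0.6990 = 4.019 t
  K2O: 6.819·0.04800 = 0.3273 t
  Na2O: 6.819·0.1033 + 12.28·0.4313 = 6.001 t
  SiO2: 6.819·0.5973 + 10.14·0.6433 + 88.10·0.9950 = 98.26 t
  Al2O3: 6.819·0.2353 + 10.14·0.2681 + 16.92·0.9960 + 88.10·0.003000 = 21.44 t
  Li2O: 10.14·0.07390 = 0.7493 t
LOI: 6.819·0.01610 + 5.750·0.3010 + 10.14·0.01470 + 16.92·0.004000 + 12.28·0.5687 + 88.10·0.002000 = 9.217 t
The glass mass, total less LOI, = 140.0 − 9.217 = 130.8 t (= the summed oxide contributions)
wt % = 100 × oxide mass / glass mass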